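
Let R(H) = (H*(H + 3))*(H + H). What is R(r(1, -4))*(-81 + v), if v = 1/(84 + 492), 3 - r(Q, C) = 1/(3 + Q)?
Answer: -129840865/18432 ≈ -7044.3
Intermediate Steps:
r(Q, C) = 3 - 1/(3 + Q)
v = 1/576 ≈ 0.0017361
R(H) = 2*H²*(3 + H) (R(H) = (H*(3 + H))*(2*H) = 2*H²*(3 + H))
R(r(1, -4))*(-81 + v) = (2*((8 + 3*1)/(3 + 1))²*(3 + (8 + 3*1)/(3 + 1)))*(-81 + 1/576) = (2*((8 + 3)/4)²*(3 + (8 + 3)/4))*(-46655/576) = (2*((¼)*11)²*(3 + (¼)*11))*(-46655/576) = (2*(11/4)²*(3 + 11/4))*(-46655/576) = (2*(121/16)*(23/4))*(-46655/576) = (2783/32)*(-46655/576) = -129840865/18432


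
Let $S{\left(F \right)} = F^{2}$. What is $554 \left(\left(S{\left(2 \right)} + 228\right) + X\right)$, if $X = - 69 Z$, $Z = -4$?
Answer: $281432$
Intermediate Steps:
$X = 276$ ($X = \left(-69\right) \left(-4\right) = 276$)
$554 \left(\left(S{\left(2 \right)} + 228\right) + X\right) = 554 \left(\left(2^{2} + 228\right) + 276\right) = 554 \left(\left(4 + 228\right) + 276\right) = 554 \left(232 + 276\right) = 554 \cdot 508 = 281432$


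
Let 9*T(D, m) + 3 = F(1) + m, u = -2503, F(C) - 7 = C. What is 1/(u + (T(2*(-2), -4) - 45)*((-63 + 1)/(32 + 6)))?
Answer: -171/415489 ≈ -0.00041156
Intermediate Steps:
F(C) = 7 + C
T(D, m) = 5/9 + m/9 (T(D, m) = -1/3 + ((7 + 1) + m)/9 = -1/3 + (8 + m)/9 = -1/3 + (8/9 + m/9) = 5/9 + m/9)
1/(u + (T(2*(-2), -4) - 45)*((-63 + 1)/(32 + 6))) = 1/(-2503 + ((5/9 + (1/9)*(-4)) - 45)*((-63 + 1)/(32 + 6))) = 1/(-2503 + ((5/9 - 4/9) - 45)*(-62/38)) = 1/(-2503 + (1/9 - 45)*(-62*1/38)) = 1/(-2503 - 404/9*(-31/19)) = 1/(-2503 + 12524/171) = 1/(-415489/171) = -171/415489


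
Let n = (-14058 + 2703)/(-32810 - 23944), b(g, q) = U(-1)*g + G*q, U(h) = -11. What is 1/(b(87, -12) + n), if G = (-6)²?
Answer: -18918/26273317 ≈ -0.00072005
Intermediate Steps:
G = 36
b(g, q) = -11*g + 36*q
n = 3785/18918 (n = -11355/(-56754) = -11355*(-1/56754) = 3785/18918 ≈ 0.20007)
1/(b(87, -12) + n) = 1/((-11*87 + 36*(-12)) + 3785/18918) = 1/((-957 - 432) + 3785/18918) = 1/(-1389 + 3785/18918) = 1/(-26273317/18918) = -18918/26273317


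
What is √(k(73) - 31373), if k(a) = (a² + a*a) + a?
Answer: I*√20642 ≈ 143.67*I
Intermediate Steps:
k(a) = a + 2*a² (k(a) = (a² + a²) + a = 2*a² + a = a + 2*a²)
√(k(73) - 31373) = √(73*(1 + 2*73) - 31373) = √(73*(1 + 146) - 31373) = √(73*147 - 31373) = √(10731 - 31373) = √(-20642) = I*√20642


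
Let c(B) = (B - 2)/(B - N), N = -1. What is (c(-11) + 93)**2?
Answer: 889249/100 ≈ 8892.5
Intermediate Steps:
c(B) = (-2 + B)/(1 + B) (c(B) = (B - 2)/(B - 1*(-1)) = (-2 + B)/(B + 1) = (-2 + B)/(1 + B))
(c(-11) + 93)**2 = ((-2 - 11)/(1 - 11) + 93)**2 = (-13/(-10) + 93)**2 = (-1/10*(-13) + 93)**2 = (13/10 + 93)**2 = (943/10)**2 = 889249/100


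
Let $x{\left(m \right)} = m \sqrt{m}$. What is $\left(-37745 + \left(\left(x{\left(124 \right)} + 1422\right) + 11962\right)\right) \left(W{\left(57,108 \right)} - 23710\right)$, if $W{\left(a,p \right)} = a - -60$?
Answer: $574749073 - 5851064 \sqrt{31} \approx 5.4217 \cdot 10^{8}$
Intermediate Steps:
$W{\left(a,p \right)} = 60 + a$ ($W{\left(a,p \right)} = a + 60 = 60 + a$)
$x{\left(m \right)} = m^{\frac{3}{2}}$
$\left(-37745 + \left(\left(x{\left(124 \right)} + 1422\right) + 11962\right)\right) \left(W{\left(57,108 \right)} - 23710\right) = \left(-37745 + \left(\left(124^{\frac{3}{2}} + 1422\right) + 11962\right)\right) \left(\left(60 + 57\right) - 23710\right) = \left(-37745 + \left(\left(248 \sqrt{31} + 1422\right) + 11962\right)\right) \left(117 - 23710\right) = \left(-37745 + \left(\left(1422 + 248 \sqrt{31}\right) + 11962\right)\right) \left(-23593\right) = \left(-37745 + \left(13384 + 248 \sqrt{31}\right)\right) \left(-23593\right) = \left(-24361 + 248 \sqrt{31}\right) \left(-23593\right) = 574749073 - 5851064 \sqrt{31}$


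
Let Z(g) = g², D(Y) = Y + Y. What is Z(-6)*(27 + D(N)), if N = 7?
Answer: 1476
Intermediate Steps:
D(Y) = 2*Y
Z(-6)*(27 + D(N)) = (-6)²*(27 + 2*7) = 36*(27 + 14) = 36*41 = 1476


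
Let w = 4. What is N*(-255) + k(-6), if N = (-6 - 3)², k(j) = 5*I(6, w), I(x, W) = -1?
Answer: -20660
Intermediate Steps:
k(j) = -5 (k(j) = 5*(-1) = -5)
N = 81 (N = (-9)² = 81)
N*(-255) + k(-6) = 81*(-255) - 5 = -20655 - 5 = -20660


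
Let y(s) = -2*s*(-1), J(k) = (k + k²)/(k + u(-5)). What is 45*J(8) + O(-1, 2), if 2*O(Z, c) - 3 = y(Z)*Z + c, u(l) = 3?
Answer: 6557/22 ≈ 298.05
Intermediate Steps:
J(k) = (k + k²)/(3 + k) (J(k) = (k + k²)/(k + 3) = (k + k²)/(3 + k))
y(s) = 2*s
O(Z, c) = 3/2 + Z² + c/2 (O(Z, c) = 3/2 + ((2*Z)*Z + c)/2 = 3/2 + (2*Z² + c)/2 = 3/2 + (c + 2*Z²)/2 = 3/2 + (Z² + c/2) = 3/2 + Z² + c/2)
45*J(8) + O(-1, 2) = 45*(8*(1 + 8)/(3 + 8)) + (3/2 + (-1)² + (½)*2) = 45*(8*9/11) + (3/2 + 1 + 1) = 45*(8*(1/11)*9) + 7/2 = 45*(72/11) + 7/2 = 3240/11 + 7/2 = 6557/22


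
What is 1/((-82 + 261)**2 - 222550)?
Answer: -1/190509 ≈ -5.2491e-6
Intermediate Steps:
1/((-82 + 261)**2 - 222550) = 1/(179**2 - 222550) = 1/(32041 - 222550) = 1/(-190509) = -1/190509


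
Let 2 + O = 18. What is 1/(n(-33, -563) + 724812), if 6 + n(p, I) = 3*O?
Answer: 1/724854 ≈ 1.3796e-6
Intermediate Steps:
O = 16 (O = -2 + 18 = 16)
n(p, I) = 42 (n(p, I) = -6 + 3*16 = -6 + 48 = 42)
1/(n(-33, -563) + 724812) = 1/(42 + 724812) = 1/724854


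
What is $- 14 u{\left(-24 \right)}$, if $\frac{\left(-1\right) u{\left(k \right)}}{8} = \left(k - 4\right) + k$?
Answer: $-5824$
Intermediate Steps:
$u{\left(k \right)} = 32 - 16 k$ ($u{\left(k \right)} = - 8 \left(\left(k - 4\right) + k\right) = - 8 \left(\left(-4 + k\right) + k\right) = - 8 \left(-4 + 2 k\right) = 32 - 16 k$)
$- 14 u{\left(-24 \right)} = - 14 \left(32 - -384\right) = - 14 \left(32 + 384\right) = \left(-14\right) 416 = -5824$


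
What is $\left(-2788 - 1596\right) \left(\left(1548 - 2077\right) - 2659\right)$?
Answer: $13976192$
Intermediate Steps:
$\left(-2788 - 1596\right) \left(\left(1548 - 2077\right) - 2659\right) = - 4384 \left(-529 - 2659\right) = \left(-4384\right) \left(-3188\right) = 13976192$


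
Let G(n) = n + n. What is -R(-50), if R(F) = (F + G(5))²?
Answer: -1600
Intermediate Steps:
G(n) = 2*n
R(F) = (10 + F)² (R(F) = (F + 2*5)² = (F + 10)² = (10 + F)²)
-R(-50) = -(10 - 50)² = -1*(-40)² = -1*1600 = -1600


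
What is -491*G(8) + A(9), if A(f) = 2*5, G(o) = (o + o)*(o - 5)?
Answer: -23558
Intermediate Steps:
G(o) = 2*o*(-5 + o) (G(o) = (2*o)*(-5 + o) = 2*o*(-5 + o))
A(f) = 10
-491*G(8) + A(9) = -982*8*(-5 + 8) + 10 = -982*8*3 + 10 = -491*48 + 10 = -23568 + 10 = -23558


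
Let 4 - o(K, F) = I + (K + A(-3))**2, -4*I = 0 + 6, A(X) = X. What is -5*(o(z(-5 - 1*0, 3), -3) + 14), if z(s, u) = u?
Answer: -195/2 ≈ -97.500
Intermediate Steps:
I = -3/2 (I = -(0 + 6)/4 = -1/4*6 = -3/2 ≈ -1.5000)
o(K, F) = 11/2 - (-3 + K)**2 (o(K, F) = 4 - (-3/2 + (K - 3)**2) = 4 - (-3/2 + (-3 + K)**2) = 4 + (3/2 - (-3 + K)**2) = 11/2 - (-3 + K)**2)
-5*(o(z(-5 - 1*0, 3), -3) + 14) = -5*((11/2 - (-3 + 3)**2) + 14) = -5*((11/2 - 1*0**2) + 14) = -5*((11/2 - 1*0) + 14) = -5*((11/2 + 0) + 14) = -5*(11/2 + 14) = -5*39/2 = -195/2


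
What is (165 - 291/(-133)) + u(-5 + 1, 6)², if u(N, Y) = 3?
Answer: 23433/133 ≈ 176.19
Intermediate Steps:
(165 - 291/(-133)) + u(-5 + 1, 6)² = (165 - 291/(-133)) + 3² = (165 - 291*(-1/133)) + 9 = (165 + 291/133) + 9 = 22236/133 + 9 = 23433/133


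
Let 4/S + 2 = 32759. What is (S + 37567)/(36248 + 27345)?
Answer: 1230582223/2083115901 ≈ 0.59074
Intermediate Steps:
S = 4/32757 (S = 4/(-2 + 32759) = 4/32757 ≈ 0.00012211)
(S + 37567)/(36248 + 27345) = (4/32757 + 37567)/(36248 + 27345) = (1230582223/32757)/63593 = (1230582223/32757)*(1/63593) = 1230582223/2083115901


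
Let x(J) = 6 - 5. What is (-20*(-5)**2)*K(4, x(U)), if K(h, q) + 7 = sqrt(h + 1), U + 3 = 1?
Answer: 3500 - 500*sqrt(5) ≈ 2382.0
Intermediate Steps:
U = -2 (U = -3 + 1 = -2)
x(J) = 1
K(h, q) = -7 + sqrt(1 + h) (K(h, q) = -7 + sqrt(h + 1) = -7 + sqrt(1 + h))
(-20*(-5)**2)*K(4, x(U)) = (-20*(-5)**2)*(-7 + sqrt(1 + 4)) = (-20*25)*(-7 + sqrt(5)) = -500*(-7 + sqrt(5)) = 3500 - 500*sqrt(5)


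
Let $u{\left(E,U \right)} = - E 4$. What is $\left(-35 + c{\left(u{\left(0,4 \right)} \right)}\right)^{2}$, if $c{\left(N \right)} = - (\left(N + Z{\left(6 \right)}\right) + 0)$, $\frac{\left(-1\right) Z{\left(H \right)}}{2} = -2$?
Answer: $1521$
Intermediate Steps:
$u{\left(E,U \right)} = - 4 E$
$Z{\left(H \right)} = 4$ ($Z{\left(H \right)} = \left(-2\right) \left(-2\right) = 4$)
$c{\left(N \right)} = -4 - N$ ($c{\left(N \right)} = - (\left(N + 4\right) + 0) = - (\left(4 + N\right) + 0) = - (4 + N) = -4 - N$)
$\left(-35 + c{\left(u{\left(0,4 \right)} \right)}\right)^{2} = \left(-35 - \left(4 - 0\right)\right)^{2} = \left(-35 - 4\right)^{2} = \left(-39\right)^{2} = 1521$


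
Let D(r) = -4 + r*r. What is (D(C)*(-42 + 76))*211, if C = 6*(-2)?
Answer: 1004360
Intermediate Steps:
C = -12
D(r) = -4 + r**2
(D(C)*(-42 + 76))*211 = ((-4 + (-12)**2)*(-42 + 76))*211 = ((-4 + 144)*34)*211 = (140*34)*211 = 4760*211 = 1004360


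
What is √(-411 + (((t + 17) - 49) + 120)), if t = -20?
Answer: 7*I*√7 ≈ 18.52*I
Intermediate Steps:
√(-411 + (((t + 17) - 49) + 120)) = √(-411 + (((-20 + 17) - 49) + 120)) = √(-411 + ((-3 - 49) + 120)) = √(-411 + (-52 + 120)) = √(-411 + 68) = √(-343) = 7*I*√7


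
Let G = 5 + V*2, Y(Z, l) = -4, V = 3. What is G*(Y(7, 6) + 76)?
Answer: 792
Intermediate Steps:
G = 11 (G = 5 + 3*2 = 5 + 6 = 11)
G*(Y(7, 6) + 76) = 11*(-4 + 76) = 11*72 = 792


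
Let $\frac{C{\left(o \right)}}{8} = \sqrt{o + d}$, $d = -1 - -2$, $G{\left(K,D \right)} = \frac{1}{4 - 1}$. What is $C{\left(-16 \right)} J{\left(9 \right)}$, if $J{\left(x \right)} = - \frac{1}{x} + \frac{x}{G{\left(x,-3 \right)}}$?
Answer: $\frac{1936 i \sqrt{15}}{9} \approx 833.12 i$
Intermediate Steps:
$G{\left(K,D \right)} = \frac{1}{3}$
$d = 1$ ($d = -1 + 2 = 1$)
$C{\left(o \right)} = 8 \sqrt{1 + o}$ ($C{\left(o \right)} = 8 \sqrt{o + 1} = 8 \sqrt{1 + o}$)
$J{\left(x \right)} = - \frac{1}{x} + 3 x$ ($J{\left(x \right)} = - \frac{1}{x} + x \frac{1}{\frac{1}{3}} = - \frac{1}{x} + x 3 = - \frac{1}{x} + 3 x$)
$C{\left(-16 \right)} J{\left(9 \right)} = 8 \sqrt{1 - 16} \left(- \frac{1}{9} + 3 \cdot 9\right) = 8 \sqrt{-15} \left(\left(-1\right) \frac{1}{9} + 27\right) = 8 i \sqrt{15} \left(- \frac{1}{9} + 27\right) = 8 i \sqrt{15} \cdot \frac{242}{9} = \frac{1936 i \sqrt{15}}{9}$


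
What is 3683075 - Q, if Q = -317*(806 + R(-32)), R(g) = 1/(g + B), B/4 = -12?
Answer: 315085843/80 ≈ 3.9386e+6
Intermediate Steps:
B = -48 (B = 4*(-12) = -48)
R(g) = 1/(-48 + g) (R(g) = 1/(g - 48) = 1/(-48 + g))
Q = -20439843/80 (Q = -317*(806 + 1/(-48 - 32)) = -317*(806 + 1/(-80)) = -317*(806 - 1/80) = -317*64479/80 = -20439843/80 ≈ -2.5550e+5)
3683075 - Q = 3683075 - 1*(-20439843/80) = 3683075 + 20439843/80 = 315085843/80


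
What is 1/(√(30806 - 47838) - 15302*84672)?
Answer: -1093/1416249491328 - I*√4258/9913746439296 ≈ -7.7176e-10 - 6.5821e-12*I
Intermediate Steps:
1/(√(30806 - 47838) - 15302*84672) = (1/84672)/(√(-17032) - 15302) = (1/84672)/(2*I*√4258 - 15302) = (1/84672)/(-15302 + 2*I*√4258) = 1/(84672*(-15302 + 2*I*√4258))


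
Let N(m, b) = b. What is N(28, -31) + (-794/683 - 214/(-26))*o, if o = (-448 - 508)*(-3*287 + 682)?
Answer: 10739295867/8879 ≈ 1.2095e+6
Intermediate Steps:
o = 171124 (o = -956*(-861 + 682) = -956*(-179) = 171124)
N(28, -31) + (-794/683 - 214/(-26))*o = -31 + (-794/683 - 214/(-26))*171124 = -31 + (-794*1/683 - 214*(-1/26))*171124 = -31 + (-794/683 + 107/13)*171124 = -31 + (62759/8879)*171124 = -31 + 10739571116/8879 = 10739295867/8879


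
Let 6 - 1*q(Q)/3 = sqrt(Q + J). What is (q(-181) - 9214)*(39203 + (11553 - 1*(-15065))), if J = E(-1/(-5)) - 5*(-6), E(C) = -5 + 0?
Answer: -605289916 - 394926*I*sqrt(39) ≈ -6.0529e+8 - 2.4663e+6*I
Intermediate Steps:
E(C) = -5
J = 25 (J = -5 - 5*(-6) = -5 + 30 = 25)
q(Q) = 18 - 3*sqrt(25 + Q) (q(Q) = 18 - 3*sqrt(Q + 25) = 18 - 3*sqrt(25 + Q))
(q(-181) - 9214)*(39203 + (11553 - 1*(-15065))) = ((18 - 3*sqrt(25 - 181)) - 9214)*(39203 + (11553 - 1*(-15065))) = ((18 - 6*I*sqrt(39)) - 9214)*(39203 + (11553 + 15065)) = ((18 - 6*I*sqrt(39)) - 9214)*(39203 + 26618) = ((18 - 6*I*sqrt(39)) - 9214)*65821 = (-9196 - 6*I*sqrt(39))*65821 = -605289916 - 394926*I*sqrt(39)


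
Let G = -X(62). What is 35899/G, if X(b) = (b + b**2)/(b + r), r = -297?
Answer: 8436265/3906 ≈ 2159.8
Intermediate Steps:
X(b) = (b + b**2)/(-297 + b) (X(b) = (b + b**2)/(b - 297) = (b + b**2)/(-297 + b))
G = 3906/235 (G = -62*(1 + 62)/(-297 + 62) = -62*63/(-235) = -62*(-1)*63/235 = -1*(-3906/235) = 3906/235 ≈ 16.621)
35899/G = 35899/(3906/235) = 35899*(235/3906) = 8436265/3906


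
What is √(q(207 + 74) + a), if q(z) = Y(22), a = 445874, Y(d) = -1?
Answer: √445873 ≈ 667.74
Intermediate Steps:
q(z) = -1
√(q(207 + 74) + a) = √(-1 + 445874) = √445873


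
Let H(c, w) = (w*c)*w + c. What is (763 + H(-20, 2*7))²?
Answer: 10093329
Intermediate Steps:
H(c, w) = c + c*w² (H(c, w) = (c*w)*w + c = c*w² + c = c + c*w²)
(763 + H(-20, 2*7))² = (763 - 20*(1 + (2*7)²))² = (763 - 20*(1 + 14²))² = (763 - 20*(1 + 196))² = (763 - 20*197)² = (763 - 3940)² = (-3177)² = 10093329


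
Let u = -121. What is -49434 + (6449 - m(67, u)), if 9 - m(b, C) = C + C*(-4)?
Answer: -42631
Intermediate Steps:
m(b, C) = 9 + 3*C (m(b, C) = 9 - (C + C*(-4)) = 9 - (C - 4*C) = 9 - (-3)*C = 9 + 3*C)
-49434 + (6449 - m(67, u)) = -49434 + (6449 - (9 + 3*(-121))) = -49434 + (6449 - (9 - 363)) = -49434 + (6449 - 1*(-354)) = -49434 + (6449 + 354) = -49434 + 6803 = -42631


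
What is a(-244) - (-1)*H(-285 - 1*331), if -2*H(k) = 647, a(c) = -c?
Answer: -159/2 ≈ -79.500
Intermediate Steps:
H(k) = -647/2 (H(k) = -½*647 = -647/2)
a(-244) - (-1)*H(-285 - 1*331) = -1*(-244) - (-1)*(-647)/2 = 244 - 1*647/2 = 244 - 647/2 = -159/2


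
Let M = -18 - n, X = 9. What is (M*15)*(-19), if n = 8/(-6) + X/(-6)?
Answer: 8645/2 ≈ 4322.5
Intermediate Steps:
n = -17/6 (n = 8/(-6) + 9/(-6) = 8*(-⅙) + 9*(-⅙) = -4/3 - 3/2 = -17/6 ≈ -2.8333)
M = -91/6 (M = -18 - 1*(-17/6) = -18 + 17/6 = -91/6 ≈ -15.167)
(M*15)*(-19) = -91/6*15*(-19) = -455/2*(-19) = 8645/2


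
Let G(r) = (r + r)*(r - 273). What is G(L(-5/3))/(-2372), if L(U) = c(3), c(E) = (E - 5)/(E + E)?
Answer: -410/5337 ≈ -0.076822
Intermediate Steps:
c(E) = (-5 + E)/(2*E) (c(E) = (-5 + E)/((2*E)) = (-5 + E)*(1/(2*E)) = (-5 + E)/(2*E))
L(U) = -1/3 (L(U) = (1/2)*(-5 + 3)/3 = (1/2)*(1/3)*(-2) = -1/3)
G(r) = 2*r*(-273 + r) (G(r) = (2*r)*(-273 + r) = 2*r*(-273 + r))
G(L(-5/3))/(-2372) = (2*(-1/3)*(-273 - 1/3))/(-2372) = (2*(-1/3)*(-820/3))*(-1/2372) = (1640/9)*(-1/2372) = -410/5337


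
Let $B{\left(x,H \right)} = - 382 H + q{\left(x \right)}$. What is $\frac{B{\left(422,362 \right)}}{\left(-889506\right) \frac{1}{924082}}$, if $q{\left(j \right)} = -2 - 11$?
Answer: $\frac{21299628059}{148251} \approx 1.4367 \cdot 10^{5}$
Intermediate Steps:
$q{\left(j \right)} = -13$ ($q{\left(j \right)} = -2 - 11 = -13$)
$B{\left(x,H \right)} = -13 - 382 H$ ($B{\left(x,H \right)} = - 382 H - 13 = -13 - 382 H$)
$\frac{B{\left(422,362 \right)}}{\left(-889506\right) \frac{1}{924082}} = \frac{-13 - 138284}{\left(-889506\right) \frac{1}{924082}} = - \frac{138297}{- \frac{444753}{462041}} = \left(-138297\right) \left(- \frac{462041}{444753}\right) = \frac{21299628059}{148251}$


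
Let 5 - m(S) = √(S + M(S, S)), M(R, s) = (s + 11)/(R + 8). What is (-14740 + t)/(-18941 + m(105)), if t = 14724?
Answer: 34236288/40518634867 - 16*√1353853/40518634867 ≈ 0.00084449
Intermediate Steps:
M(R, s) = (11 + s)/(8 + R)
m(S) = 5 - √(S + (11 + S)/(8 + S))
(-14740 + t)/(-18941 + m(105)) = (-14740 + 14724)/(-18941 + (5 - √((11 + 105 + 105*(8 + 105))/(8 + 105)))) = -16/(-18941 + (5 - √((11 + 105 + 105*113)/113))) = -16/(-18941 + (5 - √((11 + 105 + 11865)/113))) = -16/(-18941 + (5 - √((1/113)*11981))) = -16/(-18941 + (5 - √(11981/113))) = -16/(-18941 + (5 - √1353853/113)) = -16/(-18936 - √1353853/113)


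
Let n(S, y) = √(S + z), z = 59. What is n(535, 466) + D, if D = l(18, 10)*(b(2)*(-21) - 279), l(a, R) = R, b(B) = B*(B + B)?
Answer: -4470 + 3*√66 ≈ -4445.6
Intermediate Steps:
b(B) = 2*B² (b(B) = B*(2*B) = 2*B²)
n(S, y) = √(59 + S) (n(S, y) = √(S + 59) = √(59 + S))
D = -4470 (D = 10*((2*2²)*(-21) - 279) = 10*((2*4)*(-21) - 279) = 10*(8*(-21) - 279) = 10*(-168 - 279) = 10*(-447) = -4470)
n(535, 466) + D = √(59 + 535) - 4470 = √594 - 4470 = 3*√66 - 4470 = -4470 + 3*√66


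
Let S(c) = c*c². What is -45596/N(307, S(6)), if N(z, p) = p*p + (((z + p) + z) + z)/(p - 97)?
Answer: -5425924/5553201 ≈ -0.97708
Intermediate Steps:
S(c) = c³
N(z, p) = p² + (p + 3*z)/(-97 + p) (N(z, p) = p² + (((p + z) + z) + z)/(-97 + p) = p² + ((p + 2*z) + z)/(-97 + p) = p² + (p + 3*z)/(-97 + p))
-45596/N(307, S(6)) = -45596*(-97 + 6³)/(6³ + (6³)³ - 97*(6³)² + 3*307) = -45596*(-97 + 216)/(216 + 216³ - 97*216² + 921) = -45596*119/(216 + 10077696 - 97*46656 + 921) = -45596*119/(216 + 10077696 - 4525632 + 921) = -45596/((1/119)*5553201) = -45596/5553201/119 = -45596*119/5553201 = -5425924/5553201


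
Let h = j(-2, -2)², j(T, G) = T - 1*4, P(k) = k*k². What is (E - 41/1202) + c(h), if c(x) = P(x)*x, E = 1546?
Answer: 2020756683/1202 ≈ 1.6812e+6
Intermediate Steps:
P(k) = k³
j(T, G) = -4 + T (j(T, G) = T - 4 = -4 + T)
h = 36 (h = (-4 - 2)² = (-6)² = 36)
c(x) = x⁴ (c(x) = x³*x = x⁴)
(E - 41/1202) + c(h) = (1546 - 41/1202) + 36⁴ = (1546 - 41*1/1202) + 1679616 = (1546 - 41/1202) + 1679616 = 1858251/1202 + 1679616 = 2020756683/1202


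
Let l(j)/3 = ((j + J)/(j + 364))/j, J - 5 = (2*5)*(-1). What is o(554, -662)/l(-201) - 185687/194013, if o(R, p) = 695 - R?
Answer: 298714800671/39966678 ≈ 7474.1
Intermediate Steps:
J = -5 (J = 5 + (2*5)*(-1) = 5 + 10*(-1) = 5 - 10 = -5)
l(j) = 3*(-5 + j)/(j*(364 + j)) (l(j) = 3*(((j - 5)/(j + 364))/j) = 3*(((-5 + j)/(364 + j))/j) = 3*((-5 + j)/(j*(364 + j))) = 3*(-5 + j)/(j*(364 + j)))
o(554, -662)/l(-201) - 185687/194013 = (695 - 1*554)/((3*(-5 - 201)/(-201*(364 - 201)))) - 185687/194013 = (695 - 554)/((3*(-1/201)*(-206)/163)) - 185687*1/194013 = 141/((3*(-1/201)*(1/163)*(-206))) - 185687/194013 = 141/(206/10921) - 185687/194013 = 141*(10921/206) - 185687/194013 = 1539861/206 - 185687/194013 = 298714800671/39966678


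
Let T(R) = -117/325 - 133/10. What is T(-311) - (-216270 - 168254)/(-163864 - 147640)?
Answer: -28997929/1946900 ≈ -14.894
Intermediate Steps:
T(R) = -683/50 (T(R) = -117*1/325 - 133*1/10 = -9/25 - 133/10 = -683/50)
T(-311) - (-216270 - 168254)/(-163864 - 147640) = -683/50 - (-216270 - 168254)/(-163864 - 147640) = -683/50 - (-384524)/(-311504) = -683/50 - (-384524)*(-1)/311504 = -683/50 - 1*96131/77876 = -683/50 - 96131/77876 = -28997929/1946900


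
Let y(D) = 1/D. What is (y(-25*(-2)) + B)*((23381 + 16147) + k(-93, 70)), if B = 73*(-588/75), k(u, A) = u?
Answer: -45137301/2 ≈ -2.2569e+7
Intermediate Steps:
B = -14308/25 (B = 73*(-588*1/75) = 73*(-196/25) = -14308/25 ≈ -572.32)
(y(-25*(-2)) + B)*((23381 + 16147) + k(-93, 70)) = (1/(-25*(-2)) - 14308/25)*((23381 + 16147) - 93) = (1/50 - 14308/25)*(39528 - 93) = (1/50 - 14308/25)*39435 = -5723/10*39435 = -45137301/2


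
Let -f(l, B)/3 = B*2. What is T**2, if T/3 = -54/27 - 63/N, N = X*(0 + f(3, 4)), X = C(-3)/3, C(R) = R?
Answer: 12321/64 ≈ 192.52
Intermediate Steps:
f(l, B) = -6*B (f(l, B) = -3*B*2 = -6*B)
X = -1 (X = -3/3 = -3*1/3 = -1)
N = 24 (N = -(0 - 6*4) = -(0 - 24) = -1*(-24) = 24)
T = -111/8 (T = 3*(-54/27 - 63/24) = 3*(-54*1/27 - 63*1/24) = 3*(-2 - 21/8) = 3*(-37/8) = -111/8 ≈ -13.875)
T**2 = (-111/8)**2 = 12321/64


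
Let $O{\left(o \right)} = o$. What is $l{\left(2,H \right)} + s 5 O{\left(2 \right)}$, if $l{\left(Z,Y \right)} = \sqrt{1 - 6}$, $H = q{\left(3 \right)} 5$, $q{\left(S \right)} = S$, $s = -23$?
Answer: $-230 + i \sqrt{5} \approx -230.0 + 2.2361 i$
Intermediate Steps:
$H = 15$ ($H = 3 \cdot 5 = 15$)
$l{\left(Z,Y \right)} = i \sqrt{5}$ ($l{\left(Z,Y \right)} = \sqrt{-5} = i \sqrt{5}$)
$l{\left(2,H \right)} + s 5 O{\left(2 \right)} = i \sqrt{5} + \left(-23\right) 5 \cdot 2 = i \sqrt{5} - 230 = -230 + i \sqrt{5}$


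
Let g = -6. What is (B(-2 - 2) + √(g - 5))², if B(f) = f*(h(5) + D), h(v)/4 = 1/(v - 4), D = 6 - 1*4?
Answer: (24 - I*√11)² ≈ 565.0 - 159.2*I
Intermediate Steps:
D = 2 (D = 6 - 4 = 2)
h(v) = 4/(-4 + v) (h(v) = 4/(v - 4) = 4/(-4 + v))
B(f) = 6*f (B(f) = f*(4/(-4 + 5) + 2) = f*(4/1 + 2) = f*(4*1 + 2) = f*(4 + 2) = f*6 = 6*f)
(B(-2 - 2) + √(g - 5))² = (6*(-2 - 2) + √(-6 - 5))² = (6*(-4) + √(-11))² = (-24 + I*√11)²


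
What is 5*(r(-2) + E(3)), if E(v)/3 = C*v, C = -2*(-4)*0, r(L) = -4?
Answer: -20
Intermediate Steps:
C = 0 (C = 8*0 = 0)
E(v) = 0 (E(v) = 3*(0*v) = 3*0 = 0)
5*(r(-2) + E(3)) = 5*(-4 + 0) = 5*(-4) = -20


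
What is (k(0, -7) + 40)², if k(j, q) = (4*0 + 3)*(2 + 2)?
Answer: 2704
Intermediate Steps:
k(j, q) = 12 (k(j, q) = (0 + 3)*4 = 3*4 = 12)
(k(0, -7) + 40)² = (12 + 40)² = 52² = 2704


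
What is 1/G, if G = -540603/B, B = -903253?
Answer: 903253/540603 ≈ 1.6708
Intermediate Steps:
G = 540603/903253 (G = -540603/(-903253) = -540603*(-1/903253) = 540603/903253 ≈ 0.59851)
1/G = 1/(540603/903253) = 903253/540603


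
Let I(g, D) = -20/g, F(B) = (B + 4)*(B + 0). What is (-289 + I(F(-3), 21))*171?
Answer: -48279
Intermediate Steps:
F(B) = B*(4 + B) (F(B) = (4 + B)*B = B*(4 + B))
(-289 + I(F(-3), 21))*171 = (-289 - 20*(-1/(3*(4 - 3))))*171 = (-289 - 20/((-3*1)))*171 = (-289 - 20/(-3))*171 = (-289 - 20*(-⅓))*171 = (-289 + 20/3)*171 = -847/3*171 = -48279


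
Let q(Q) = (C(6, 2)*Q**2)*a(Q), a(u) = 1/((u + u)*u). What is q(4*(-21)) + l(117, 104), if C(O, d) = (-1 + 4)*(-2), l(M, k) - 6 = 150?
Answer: 153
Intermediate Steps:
l(M, k) = 156 (l(M, k) = 6 + 150 = 156)
C(O, d) = -6 (C(O, d) = 3*(-2) = -6)
a(u) = 1/(2*u**2) (a(u) = 1/(((2*u))*u) = (1/(2*u))/u = 1/(2*u**2))
q(Q) = -3 (q(Q) = (-6*Q**2)*(1/(2*Q**2)) = -3)
q(4*(-21)) + l(117, 104) = -3 + 156 = 153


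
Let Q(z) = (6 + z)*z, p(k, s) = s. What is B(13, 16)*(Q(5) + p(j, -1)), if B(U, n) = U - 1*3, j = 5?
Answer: 540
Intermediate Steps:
Q(z) = z*(6 + z)
B(U, n) = -3 + U (B(U, n) = U - 3 = -3 + U)
B(13, 16)*(Q(5) + p(j, -1)) = (-3 + 13)*(5*(6 + 5) - 1) = 10*(5*11 - 1) = 10*(55 - 1) = 10*54 = 540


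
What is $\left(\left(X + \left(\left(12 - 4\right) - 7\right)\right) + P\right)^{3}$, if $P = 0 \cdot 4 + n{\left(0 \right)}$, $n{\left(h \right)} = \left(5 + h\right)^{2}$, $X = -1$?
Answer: $15625$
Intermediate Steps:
$P = 25$ ($P = 0 \cdot 4 + \left(5 + 0\right)^{2} = 0 + 5^{2} = 0 + 25 = 25$)
$\left(\left(X + \left(\left(12 - 4\right) - 7\right)\right) + P\right)^{3} = \left(\left(-1 + \left(\left(12 - 4\right) - 7\right)\right) + 25\right)^{3} = \left(\left(-1 + \left(8 - 7\right)\right) + 25\right)^{3} = \left(\left(-1 + 1\right) + 25\right)^{3} = \left(0 + 25\right)^{3} = 25^{3} = 15625$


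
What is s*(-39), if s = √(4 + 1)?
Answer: -39*√5 ≈ -87.207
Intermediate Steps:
s = √5 ≈ 2.2361
s*(-39) = √5*(-39) = -39*√5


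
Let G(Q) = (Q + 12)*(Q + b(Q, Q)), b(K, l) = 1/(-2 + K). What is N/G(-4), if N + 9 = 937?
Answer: -696/25 ≈ -27.840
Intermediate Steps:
N = 928 (N = -9 + 937 = 928)
G(Q) = (12 + Q)*(Q + 1/(-2 + Q)) (G(Q) = (Q + 12)*(Q + 1/(-2 + Q)) = (12 + Q)*(Q + 1/(-2 + Q)))
N/G(-4) = 928/(((12 - 4 - 4*(-2 - 4)*(12 - 4))/(-2 - 4))) = 928/(((12 - 4 - 4*(-6)*8)/(-6))) = 928/((-(12 - 4 + 192)/6)) = 928/((-⅙*200)) = 928/(-100/3) = 928*(-3/100) = -696/25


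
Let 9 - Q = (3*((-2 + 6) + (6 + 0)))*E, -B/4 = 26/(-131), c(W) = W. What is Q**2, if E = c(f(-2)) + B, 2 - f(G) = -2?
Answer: 311910921/17161 ≈ 18176.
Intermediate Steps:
f(G) = 4 (f(G) = 2 - 1*(-2) = 2 + 2 = 4)
B = 104/131 (B = -104/(-131) = -104*(-1)/131 = -4*(-26/131) = 104/131 ≈ 0.79389)
E = 628/131 (E = 4 + 104/131 = 628/131 ≈ 4.7939)
Q = -17661/131 (Q = 9 - 3*((-2 + 6) + (6 + 0))*628/131 = 9 - 3*(4 + 6)*628/131 = 9 - 3*10*628/131 = 9 - 30*628/131 = 9 - 1*18840/131 = 9 - 18840/131 = -17661/131 ≈ -134.82)
Q**2 = (-17661/131)**2 = 311910921/17161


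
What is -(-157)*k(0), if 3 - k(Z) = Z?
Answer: 471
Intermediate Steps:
k(Z) = 3 - Z
-(-157)*k(0) = -(-157)*(3 - 1*0) = -(-157)*(3 + 0) = -(-157)*3 = -1*(-471) = 471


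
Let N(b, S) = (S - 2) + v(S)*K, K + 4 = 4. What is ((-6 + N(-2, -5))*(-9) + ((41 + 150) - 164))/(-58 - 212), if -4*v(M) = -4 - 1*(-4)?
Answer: -8/15 ≈ -0.53333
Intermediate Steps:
K = 0 (K = -4 + 4 = 0)
v(M) = 0 (v(M) = -(-4 - 1*(-4))/4 = -(-4 + 4)/4 = -¼*0 = 0)
N(b, S) = -2 + S (N(b, S) = (S - 2) + 0*0 = (-2 + S) + 0 = -2 + S)
((-6 + N(-2, -5))*(-9) + ((41 + 150) - 164))/(-58 - 212) = ((-6 + (-2 - 5))*(-9) + ((41 + 150) - 164))/(-58 - 212) = ((-6 - 7)*(-9) + (191 - 164))/(-270) = (-13*(-9) + 27)*(-1/270) = (117 + 27)*(-1/270) = 144*(-1/270) = -8/15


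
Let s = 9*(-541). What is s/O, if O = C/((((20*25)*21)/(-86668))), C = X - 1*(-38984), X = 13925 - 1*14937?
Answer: 12781125/822739324 ≈ 0.015535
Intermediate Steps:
X = -1012 (X = 13925 - 14937 = -1012)
s = -4869
C = 37972 (C = -1012 - 1*(-38984) = -1012 + 38984 = 37972)
O = -822739324/2625 (O = 37972/((((20*25)*21)/(-86668))) = 37972/(((500*21)*(-1/86668))) = 37972/((10500*(-1/86668))) = 37972/(-2625/21667) = 37972*(-21667/2625) = -822739324/2625 ≈ -3.1342e+5)
s/O = -4869/(-822739324/2625) = -4869*(-2625/822739324) = 12781125/822739324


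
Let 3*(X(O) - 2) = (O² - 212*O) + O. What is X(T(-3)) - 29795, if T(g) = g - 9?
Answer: -28901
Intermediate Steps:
T(g) = -9 + g
X(O) = 2 - 211*O/3 + O²/3 (X(O) = 2 + ((O² - 212*O) + O)/3 = 2 + (O² - 211*O)/3 = 2 + (-211*O/3 + O²/3) = 2 - 211*O/3 + O²/3)
X(T(-3)) - 29795 = (2 - 211*(-9 - 3)/3 + (-9 - 3)²/3) - 29795 = (2 - 211/3*(-12) + (⅓)*(-12)²) - 29795 = (2 + 844 + (⅓)*144) - 29795 = (2 + 844 + 48) - 29795 = 894 - 29795 = -28901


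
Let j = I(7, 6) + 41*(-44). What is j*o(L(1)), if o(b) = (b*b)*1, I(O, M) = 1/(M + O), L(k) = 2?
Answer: -93804/13 ≈ -7215.7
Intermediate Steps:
o(b) = b² (o(b) = b²*1 = b²)
j = -23451/13 (j = 1/(6 + 7) + 41*(-44) = 1/13 - 1804 = -23451/13 ≈ -1803.9)
j*o(L(1)) = -23451/13*2² = -23451/13*4 = -93804/13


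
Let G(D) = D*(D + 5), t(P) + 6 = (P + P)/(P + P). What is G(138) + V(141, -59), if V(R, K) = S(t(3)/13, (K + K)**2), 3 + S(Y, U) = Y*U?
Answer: 186883/13 ≈ 14376.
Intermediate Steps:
t(P) = -5 (t(P) = -6 + (P + P)/(P + P) = -6 + (2*P)/((2*P)) = -6 + (2*P)*(1/(2*P)) = -6 + 1 = -5)
G(D) = D*(5 + D)
S(Y, U) = -3 + U*Y (S(Y, U) = -3 + Y*U = -3 + U*Y)
V(R, K) = -3 - 20*K**2/13 (V(R, K) = -3 + (K + K)**2*(-5/13) = -3 + (2*K)**2*(-5*1/13) = -3 + (4*K**2)*(-5/13) = -3 - 20*K**2/13)
G(138) + V(141, -59) = 138*(5 + 138) + (-3 - 20/13*(-59)**2) = 138*143 + (-3 - 20/13*3481) = 19734 + (-3 - 69620/13) = 19734 - 69659/13 = 186883/13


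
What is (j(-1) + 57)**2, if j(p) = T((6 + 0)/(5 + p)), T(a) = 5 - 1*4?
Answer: 3364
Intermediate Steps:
T(a) = 1 (T(a) = 5 - 4 = 1)
j(p) = 1
(j(-1) + 57)**2 = (1 + 57)**2 = 58**2 = 3364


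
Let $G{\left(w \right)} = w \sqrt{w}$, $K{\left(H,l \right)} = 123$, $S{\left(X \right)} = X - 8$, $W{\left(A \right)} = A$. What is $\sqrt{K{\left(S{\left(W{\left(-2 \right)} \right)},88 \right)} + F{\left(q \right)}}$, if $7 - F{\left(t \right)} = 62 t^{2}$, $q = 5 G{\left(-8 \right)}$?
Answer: $\sqrt{793730} \approx 890.92$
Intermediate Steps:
$S{\left(X \right)} = -8 + X$
$G{\left(w \right)} = w^{\frac{3}{2}}$
$q = - 80 i \sqrt{2}$ ($q = 5 \left(-8\right)^{\frac{3}{2}} = 5 \left(- 16 i \sqrt{2}\right) = - 80 i \sqrt{2} \approx - 113.14 i$)
$F{\left(t \right)} = 7 - 62 t^{2}$
$\sqrt{K{\left(S{\left(W{\left(-2 \right)} \right)},88 \right)} + F{\left(q \right)}} = \sqrt{123 - \left(-7 + 62 \left(- 80 i \sqrt{2}\right)^{2}\right)} = \sqrt{123 + \left(7 - -793600\right)} = \sqrt{123 + \left(7 + 793600\right)} = \sqrt{123 + 793607} = \sqrt{793730}$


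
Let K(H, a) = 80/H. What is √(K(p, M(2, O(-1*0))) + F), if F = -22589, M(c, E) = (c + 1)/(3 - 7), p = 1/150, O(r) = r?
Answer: I*√10589 ≈ 102.9*I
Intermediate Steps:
p = 1/150 ≈ 0.0066667
M(c, E) = -¼ - c/4 (M(c, E) = (1 + c)/(-4) = (1 + c)*(-¼) = -¼ - c/4)
√(K(p, M(2, O(-1*0))) + F) = √(80/(1/150) - 22589) = √(80*150 - 22589) = √(12000 - 22589) = √(-10589) = I*√10589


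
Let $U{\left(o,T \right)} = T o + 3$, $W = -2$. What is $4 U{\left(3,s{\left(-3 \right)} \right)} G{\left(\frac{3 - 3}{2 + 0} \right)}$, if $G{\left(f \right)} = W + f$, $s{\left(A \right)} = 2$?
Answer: $-72$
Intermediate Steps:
$U{\left(o,T \right)} = 3 + T o$
$G{\left(f \right)} = -2 + f$
$4 U{\left(3,s{\left(-3 \right)} \right)} G{\left(\frac{3 - 3}{2 + 0} \right)} = 4 \left(3 + 2 \cdot 3\right) \left(-2 + \frac{3 - 3}{2 + 0}\right) = 4 \left(3 + 6\right) \left(-2 + \frac{0}{2}\right) = 4 \cdot 9 \left(-2 + 0 \cdot \frac{1}{2}\right) = 36 \left(-2 + 0\right) = 36 \left(-2\right) = -72$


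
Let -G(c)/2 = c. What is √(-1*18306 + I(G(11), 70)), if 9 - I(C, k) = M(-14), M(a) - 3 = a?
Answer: I*√18286 ≈ 135.23*I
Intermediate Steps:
G(c) = -2*c
M(a) = 3 + a
I(C, k) = 20 (I(C, k) = 9 - (3 - 14) = 9 - 1*(-11) = 9 + 11 = 20)
√(-1*18306 + I(G(11), 70)) = √(-1*18306 + 20) = √(-18306 + 20) = √(-18286) = I*√18286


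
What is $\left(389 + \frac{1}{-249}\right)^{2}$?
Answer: $\frac{9381859600}{62001} \approx 1.5132 \cdot 10^{5}$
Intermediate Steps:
$\left(389 + \frac{1}{-249}\right)^{2} = \left(389 - \frac{1}{249}\right)^{2} = \left(\frac{96860}{249}\right)^{2} = \frac{9381859600}{62001}$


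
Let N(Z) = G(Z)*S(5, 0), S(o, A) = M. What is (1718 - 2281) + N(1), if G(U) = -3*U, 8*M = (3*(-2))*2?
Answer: -1117/2 ≈ -558.50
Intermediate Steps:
M = -3/2 (M = ((3*(-2))*2)/8 = (-6*2)/8 = (1/8)*(-12) = -3/2 ≈ -1.5000)
S(o, A) = -3/2
N(Z) = 9*Z/2 (N(Z) = -3*Z*(-3/2) = 9*Z/2)
(1718 - 2281) + N(1) = (1718 - 2281) + (9/2)*1 = -563 + 9/2 = -1117/2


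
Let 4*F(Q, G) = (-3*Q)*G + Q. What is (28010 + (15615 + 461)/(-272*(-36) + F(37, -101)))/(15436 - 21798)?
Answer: -88263529/20046662 ≈ -4.4029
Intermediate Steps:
F(Q, G) = Q/4 - 3*G*Q/4 (F(Q, G) = ((-3*Q)*G + Q)/4 = (-3*G*Q + Q)/4 = (Q - 3*G*Q)/4 = Q/4 - 3*G*Q/4)
(28010 + (15615 + 461)/(-272*(-36) + F(37, -101)))/(15436 - 21798) = (28010 + (15615 + 461)/(-272*(-36) + (1/4)*37*(1 - 3*(-101))))/(15436 - 21798) = (28010 + 16076/(9792 + (1/4)*37*(1 + 303)))/(-6362) = (28010 + 16076/(9792 + (1/4)*37*304))*(-1/6362) = (28010 + 16076/(9792 + 2812))*(-1/6362) = (28010 + 16076/12604)*(-1/6362) = (28010 + 16076*(1/12604))*(-1/6362) = (28010 + 4019/3151)*(-1/6362) = (88263529/3151)*(-1/6362) = -88263529/20046662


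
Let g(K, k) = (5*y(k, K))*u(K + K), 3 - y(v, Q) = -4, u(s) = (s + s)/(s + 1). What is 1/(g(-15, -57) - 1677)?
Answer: -29/46533 ≈ -0.00062321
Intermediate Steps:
u(s) = 2*s/(1 + s) (u(s) = (2*s)/(1 + s) = 2*s/(1 + s))
y(v, Q) = 7 (y(v, Q) = 3 - 1*(-4) = 3 + 4 = 7)
g(K, k) = 140*K/(1 + 2*K) (g(K, k) = (5*7)*(2*(K + K)/(1 + (K + K))) = 35*(2*(2*K)/(1 + 2*K)) = 35*(4*K/(1 + 2*K)) = 140*K/(1 + 2*K))
1/(g(-15, -57) - 1677) = 1/(140*(-15)/(1 + 2*(-15)) - 1677) = 1/(140*(-15)/(1 - 30) - 1677) = 1/(140*(-15)/(-29) - 1677) = 1/(140*(-15)*(-1/29) - 1677) = 1/(2100/29 - 1677) = 1/(-46533/29) = -29/46533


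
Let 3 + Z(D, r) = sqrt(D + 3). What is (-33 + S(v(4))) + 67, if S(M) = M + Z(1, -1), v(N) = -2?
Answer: 31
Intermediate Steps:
Z(D, r) = -3 + sqrt(3 + D) (Z(D, r) = -3 + sqrt(D + 3) = -3 + sqrt(3 + D))
S(M) = -1 + M (S(M) = M + (-3 + sqrt(3 + 1)) = M + (-3 + sqrt(4)) = M + (-3 + 2) = M - 1 = -1 + M)
(-33 + S(v(4))) + 67 = (-33 + (-1 - 2)) + 67 = (-33 - 3) + 67 = -36 + 67 = 31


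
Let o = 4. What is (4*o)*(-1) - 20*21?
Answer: -436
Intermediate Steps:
(4*o)*(-1) - 20*21 = (4*4)*(-1) - 20*21 = 16*(-1) - 420 = -16 - 420 = -436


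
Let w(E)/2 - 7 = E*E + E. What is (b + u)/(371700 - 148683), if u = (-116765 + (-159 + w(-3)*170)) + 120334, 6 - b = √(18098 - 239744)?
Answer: 2612/74339 - I*√221646/223017 ≈ 0.035136 - 0.002111*I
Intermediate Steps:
b = 6 - I*√221646 (b = 6 - √(18098 - 239744) = 6 - √(-221646) = 6 - I*√221646 ≈ 6.0 - 470.79*I)
w(E) = 14 + 2*E + 2*E² (w(E) = 14 + 2*(E*E + E) = 14 + 2*(E² + E) = 14 + 2*(E + E²) = 14 + (2*E + 2*E²) = 14 + 2*E + 2*E²)
u = 7830 (u = (-116765 + (-159 + (14 + 2*(-3) + 2*(-3)²)*170)) + 120334 = (-116765 + (-159 + (14 - 6 + 2*9)*170)) + 120334 = (-116765 + (-159 + (14 - 6 + 18)*170)) + 120334 = (-116765 + (-159 + 26*170)) + 120334 = (-116765 + (-159 + 4420)) + 120334 = (-116765 + 4261) + 120334 = -112504 + 120334 = 7830)
(b + u)/(371700 - 148683) = ((6 - I*√221646) + 7830)/(371700 - 148683) = (7836 - I*√221646)/223017 = (7836 - I*√221646)*(1/223017) = 2612/74339 - I*√221646/223017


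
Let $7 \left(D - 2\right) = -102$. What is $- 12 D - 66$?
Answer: $\frac{594}{7} \approx 84.857$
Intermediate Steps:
$D = - \frac{88}{7}$ ($D = 2 + \frac{1}{7} \left(-102\right) = 2 - \frac{102}{7} = - \frac{88}{7} \approx -12.571$)
$- 12 D - 66 = \left(-12\right) \left(- \frac{88}{7}\right) - 66 = \frac{1056}{7} - 66 = \frac{594}{7}$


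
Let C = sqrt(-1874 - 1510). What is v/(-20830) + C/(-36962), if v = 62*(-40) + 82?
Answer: 1199/10415 - 3*I*sqrt(94)/18481 ≈ 0.11512 - 0.0015738*I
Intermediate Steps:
C = 6*I*sqrt(94) (C = sqrt(-3384) = 6*I*sqrt(94) ≈ 58.172*I)
v = -2398 (v = -2480 + 82 = -2398)
v/(-20830) + C/(-36962) = -2398/(-20830) + (6*I*sqrt(94))/(-36962) = -2398*(-1/20830) + (6*I*sqrt(94))*(-1/36962) = 1199/10415 - 3*I*sqrt(94)/18481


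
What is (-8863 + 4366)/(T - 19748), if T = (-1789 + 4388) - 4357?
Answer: 4497/21506 ≈ 0.20910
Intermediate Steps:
T = -1758 (T = 2599 - 4357 = -1758)
(-8863 + 4366)/(T - 19748) = (-8863 + 4366)/(-1758 - 19748) = -4497/(-21506) = -4497*(-1/21506) = 4497/21506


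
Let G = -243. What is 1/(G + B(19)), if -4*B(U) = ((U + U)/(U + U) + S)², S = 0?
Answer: -4/973 ≈ -0.0041110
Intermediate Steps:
B(U) = -¼ (B(U) = -((U + U)/(U + U) + 0)²/4 = -((2*U)/((2*U)) + 0)²/4 = -((2*U)*(1/(2*U)) + 0)²/4 = -(1 + 0)²/4 = -¼*1² = -¼*1 = -¼)
1/(G + B(19)) = 1/(-243 - ¼) = 1/(-973/4) = -4/973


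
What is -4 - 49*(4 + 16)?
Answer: -984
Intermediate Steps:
-4 - 49*(4 + 16) = -4 - 49*20 = -4 - 980 = -984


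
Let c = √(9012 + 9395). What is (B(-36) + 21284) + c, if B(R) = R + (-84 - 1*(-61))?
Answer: 21225 + √18407 ≈ 21361.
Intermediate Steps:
B(R) = -23 + R (B(R) = R + (-84 + 61) = R - 23 = -23 + R)
c = √18407 ≈ 135.67
(B(-36) + 21284) + c = ((-23 - 36) + 21284) + √18407 = (-59 + 21284) + √18407 = 21225 + √18407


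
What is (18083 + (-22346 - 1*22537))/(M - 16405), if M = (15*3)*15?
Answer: 2680/1573 ≈ 1.7038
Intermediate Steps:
M = 675 (M = 45*15 = 675)
(18083 + (-22346 - 1*22537))/(M - 16405) = (18083 + (-22346 - 1*22537))/(675 - 16405) = (18083 + (-22346 - 22537))/(-15730) = (18083 - 44883)*(-1/15730) = -26800*(-1/15730) = 2680/1573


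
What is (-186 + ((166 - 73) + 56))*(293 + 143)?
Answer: -16132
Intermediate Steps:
(-186 + ((166 - 73) + 56))*(293 + 143) = (-186 + (93 + 56))*436 = (-186 + 149)*436 = -37*436 = -16132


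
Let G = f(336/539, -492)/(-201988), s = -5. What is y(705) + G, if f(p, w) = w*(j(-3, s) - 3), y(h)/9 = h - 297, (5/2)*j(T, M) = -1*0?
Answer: 185424615/50497 ≈ 3672.0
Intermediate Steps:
j(T, M) = 0 (j(T, M) = 2*(-1*0)/5 = (⅖)*0 = 0)
y(h) = -2673 + 9*h (y(h) = 9*(h - 297) = 9*(-297 + h) = -2673 + 9*h)
f(p, w) = -3*w (f(p, w) = w*(0 - 3) = w*(-3) = -3*w)
G = -369/50497 (G = -3*(-492)/(-201988) = 1476*(-1/201988) = -369/50497 ≈ -0.0073074)
y(705) + G = (-2673 + 9*705) - 369/50497 = (-2673 + 6345) - 369/50497 = 3672 - 369/50497 = 185424615/50497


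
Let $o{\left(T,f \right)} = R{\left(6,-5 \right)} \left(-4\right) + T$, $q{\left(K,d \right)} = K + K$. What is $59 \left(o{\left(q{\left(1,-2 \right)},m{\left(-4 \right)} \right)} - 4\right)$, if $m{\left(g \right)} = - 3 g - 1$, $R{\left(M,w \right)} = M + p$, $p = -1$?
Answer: $-1298$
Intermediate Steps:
$R{\left(M,w \right)} = -1 + M$ ($R{\left(M,w \right)} = M - 1 = -1 + M$)
$q{\left(K,d \right)} = 2 K$
$m{\left(g \right)} = -1 - 3 g$
$o{\left(T,f \right)} = -20 + T$ ($o{\left(T,f \right)} = \left(-1 + 6\right) \left(-4\right) + T = 5 \left(-4\right) + T = -20 + T$)
$59 \left(o{\left(q{\left(1,-2 \right)},m{\left(-4 \right)} \right)} - 4\right) = 59 \left(\left(-20 + 2 \cdot 1\right) - 4\right) = 59 \left(\left(-20 + 2\right) - 4\right) = 59 \left(-18 - 4\right) = 59 \left(-22\right) = -1298$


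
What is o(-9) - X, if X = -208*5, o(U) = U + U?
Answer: 1022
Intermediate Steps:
o(U) = 2*U
X = -1040
o(-9) - X = 2*(-9) - 1*(-1040) = -18 + 1040 = 1022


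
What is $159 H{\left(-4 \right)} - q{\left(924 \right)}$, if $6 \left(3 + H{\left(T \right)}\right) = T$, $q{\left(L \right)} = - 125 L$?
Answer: $114917$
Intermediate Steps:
$H{\left(T \right)} = -3 + \frac{T}{6}$
$159 H{\left(-4 \right)} - q{\left(924 \right)} = 159 \left(-3 + \frac{1}{6} \left(-4\right)\right) - \left(-125\right) 924 = 159 \left(-3 - \frac{2}{3}\right) - -115500 = 159 \left(- \frac{11}{3}\right) + 115500 = -583 + 115500 = 114917$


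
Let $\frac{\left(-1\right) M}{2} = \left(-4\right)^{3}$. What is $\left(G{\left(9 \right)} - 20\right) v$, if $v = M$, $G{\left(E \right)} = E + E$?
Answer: $-256$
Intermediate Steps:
$G{\left(E \right)} = 2 E$
$M = 128$ ($M = - 2 \left(-4\right)^{3} = \left(-2\right) \left(-64\right) = 128$)
$v = 128$
$\left(G{\left(9 \right)} - 20\right) v = \left(2 \cdot 9 - 20\right) 128 = \left(18 - 20\right) 128 = \left(-2\right) 128 = -256$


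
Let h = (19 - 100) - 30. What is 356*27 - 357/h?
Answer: 355763/37 ≈ 9615.2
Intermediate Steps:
h = -111 (h = -81 - 30 = -111)
356*27 - 357/h = 356*27 - 357/(-111) = 9612 - 357*(-1/111) = 9612 + 119/37 = 355763/37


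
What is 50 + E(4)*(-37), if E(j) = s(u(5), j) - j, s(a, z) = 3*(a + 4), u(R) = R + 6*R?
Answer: -4131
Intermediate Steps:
u(R) = 7*R
s(a, z) = 12 + 3*a (s(a, z) = 3*(4 + a) = 12 + 3*a)
E(j) = 117 - j (E(j) = (12 + 3*(7*5)) - j = (12 + 3*35) - j = (12 + 105) - j = 117 - j)
50 + E(4)*(-37) = 50 + (117 - 1*4)*(-37) = 50 + (117 - 4)*(-37) = 50 + 113*(-37) = 50 - 4181 = -4131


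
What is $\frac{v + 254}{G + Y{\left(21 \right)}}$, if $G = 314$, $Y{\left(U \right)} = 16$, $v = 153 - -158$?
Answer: $\frac{113}{66} \approx 1.7121$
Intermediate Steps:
$v = 311$ ($v = 153 + 158 = 311$)
$\frac{v + 254}{G + Y{\left(21 \right)}} = \frac{311 + 254}{314 + 16} = \frac{565}{330} = 565 \cdot \frac{1}{330} = \frac{113}{66}$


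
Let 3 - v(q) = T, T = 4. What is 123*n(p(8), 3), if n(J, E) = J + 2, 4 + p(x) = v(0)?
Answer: -369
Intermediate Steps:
v(q) = -1 (v(q) = 3 - 1*4 = 3 - 4 = -1)
p(x) = -5 (p(x) = -4 - 1 = -5)
n(J, E) = 2 + J
123*n(p(8), 3) = 123*(2 - 5) = 123*(-3) = -369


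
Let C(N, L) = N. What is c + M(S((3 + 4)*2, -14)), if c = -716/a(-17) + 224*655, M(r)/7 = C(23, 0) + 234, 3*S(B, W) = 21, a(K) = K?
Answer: 2525539/17 ≈ 1.4856e+5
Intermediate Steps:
S(B, W) = 7 (S(B, W) = (⅓)*21 = 7)
M(r) = 1799 (M(r) = 7*(23 + 234) = 7*257 = 1799)
c = 2494956/17 (c = -716/(-17) + 224*655 = -716*(-1/17) + 146720 = 716/17 + 146720 = 2494956/17 ≈ 1.4676e+5)
c + M(S((3 + 4)*2, -14)) = 2494956/17 + 1799 = 2525539/17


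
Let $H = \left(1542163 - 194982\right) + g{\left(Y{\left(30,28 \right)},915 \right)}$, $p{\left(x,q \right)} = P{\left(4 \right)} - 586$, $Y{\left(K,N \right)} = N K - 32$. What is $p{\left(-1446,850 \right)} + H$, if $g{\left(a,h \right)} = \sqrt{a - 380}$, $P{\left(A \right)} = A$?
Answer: $1346599 + 2 \sqrt{107} \approx 1.3466 \cdot 10^{6}$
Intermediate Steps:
$Y{\left(K,N \right)} = -32 + K N$ ($Y{\left(K,N \right)} = K N - 32 = -32 + K N$)
$g{\left(a,h \right)} = \sqrt{-380 + a}$
$p{\left(x,q \right)} = -582$ ($p{\left(x,q \right)} = 4 - 586 = -582$)
$H = 1347181 + 2 \sqrt{107}$ ($H = \left(1542163 - 194982\right) + \sqrt{-380 + \left(-32 + 30 \cdot 28\right)} = 1347181 + \sqrt{-380 + \left(-32 + 840\right)} = 1347181 + \sqrt{-380 + 808} = 1347181 + \sqrt{428} = 1347181 + 2 \sqrt{107} \approx 1.3472 \cdot 10^{6}$)
$p{\left(-1446,850 \right)} + H = -582 + \left(1347181 + 2 \sqrt{107}\right) = 1346599 + 2 \sqrt{107}$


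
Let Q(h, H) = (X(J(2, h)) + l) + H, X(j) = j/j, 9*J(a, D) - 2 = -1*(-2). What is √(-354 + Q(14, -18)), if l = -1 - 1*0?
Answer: 2*I*√93 ≈ 19.287*I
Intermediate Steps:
J(a, D) = 4/9 (J(a, D) = 2/9 + (-1*(-2))/9 = 2/9 + (⅑)*2 = 2/9 + 2/9 = 4/9)
X(j) = 1
l = -1 (l = -1 + 0 = -1)
Q(h, H) = H (Q(h, H) = (1 - 1) + H = 0 + H = H)
√(-354 + Q(14, -18)) = √(-354 - 18) = √(-372) = 2*I*√93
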